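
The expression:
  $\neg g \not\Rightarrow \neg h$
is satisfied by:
  {h: True, g: False}


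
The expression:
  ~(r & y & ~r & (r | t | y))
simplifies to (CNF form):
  True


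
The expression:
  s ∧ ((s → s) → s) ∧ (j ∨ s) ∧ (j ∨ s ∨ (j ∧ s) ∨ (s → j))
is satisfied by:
  {s: True}


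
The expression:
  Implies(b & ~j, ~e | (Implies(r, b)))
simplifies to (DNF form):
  True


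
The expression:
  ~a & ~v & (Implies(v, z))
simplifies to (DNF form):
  ~a & ~v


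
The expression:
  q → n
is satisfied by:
  {n: True, q: False}
  {q: False, n: False}
  {q: True, n: True}


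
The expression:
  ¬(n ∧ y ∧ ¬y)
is always true.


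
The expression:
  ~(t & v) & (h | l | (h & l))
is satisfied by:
  {h: True, l: True, v: False, t: False}
  {h: True, l: False, v: False, t: False}
  {l: True, h: False, v: False, t: False}
  {h: True, t: True, l: True, v: False}
  {h: True, t: True, l: False, v: False}
  {t: True, l: True, h: False, v: False}
  {h: True, v: True, l: True, t: False}
  {h: True, v: True, l: False, t: False}
  {v: True, l: True, h: False, t: False}


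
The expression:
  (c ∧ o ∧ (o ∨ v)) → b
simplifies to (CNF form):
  b ∨ ¬c ∨ ¬o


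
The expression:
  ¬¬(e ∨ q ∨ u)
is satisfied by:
  {q: True, e: True, u: True}
  {q: True, e: True, u: False}
  {q: True, u: True, e: False}
  {q: True, u: False, e: False}
  {e: True, u: True, q: False}
  {e: True, u: False, q: False}
  {u: True, e: False, q: False}


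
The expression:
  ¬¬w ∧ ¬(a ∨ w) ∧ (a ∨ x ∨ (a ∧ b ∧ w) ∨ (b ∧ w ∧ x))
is never true.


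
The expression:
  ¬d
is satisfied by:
  {d: False}


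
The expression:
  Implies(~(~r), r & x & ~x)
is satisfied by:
  {r: False}


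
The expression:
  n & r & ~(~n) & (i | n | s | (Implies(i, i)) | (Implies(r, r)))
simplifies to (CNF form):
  n & r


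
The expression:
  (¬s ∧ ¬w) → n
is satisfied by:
  {n: True, s: True, w: True}
  {n: True, s: True, w: False}
  {n: True, w: True, s: False}
  {n: True, w: False, s: False}
  {s: True, w: True, n: False}
  {s: True, w: False, n: False}
  {w: True, s: False, n: False}


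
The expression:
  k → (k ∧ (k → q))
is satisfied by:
  {q: True, k: False}
  {k: False, q: False}
  {k: True, q: True}


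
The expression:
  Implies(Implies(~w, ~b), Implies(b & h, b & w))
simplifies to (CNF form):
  True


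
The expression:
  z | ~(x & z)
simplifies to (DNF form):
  True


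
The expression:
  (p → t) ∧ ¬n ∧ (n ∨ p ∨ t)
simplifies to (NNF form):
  t ∧ ¬n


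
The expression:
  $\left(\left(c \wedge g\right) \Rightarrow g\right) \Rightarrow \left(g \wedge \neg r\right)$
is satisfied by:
  {g: True, r: False}


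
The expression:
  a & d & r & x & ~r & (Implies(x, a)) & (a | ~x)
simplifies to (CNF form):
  False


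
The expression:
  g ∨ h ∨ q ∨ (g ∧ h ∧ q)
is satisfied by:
  {q: True, g: True, h: True}
  {q: True, g: True, h: False}
  {q: True, h: True, g: False}
  {q: True, h: False, g: False}
  {g: True, h: True, q: False}
  {g: True, h: False, q: False}
  {h: True, g: False, q: False}


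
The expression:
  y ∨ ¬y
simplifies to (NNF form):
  True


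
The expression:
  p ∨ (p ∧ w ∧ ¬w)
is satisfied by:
  {p: True}


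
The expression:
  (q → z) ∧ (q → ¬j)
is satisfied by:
  {z: True, q: False, j: False}
  {z: False, q: False, j: False}
  {j: True, z: True, q: False}
  {j: True, z: False, q: False}
  {q: True, z: True, j: False}


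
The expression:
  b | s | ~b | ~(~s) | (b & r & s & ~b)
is always true.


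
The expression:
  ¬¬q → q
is always true.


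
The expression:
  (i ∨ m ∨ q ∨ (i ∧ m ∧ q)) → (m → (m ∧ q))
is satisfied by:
  {q: True, m: False}
  {m: False, q: False}
  {m: True, q: True}


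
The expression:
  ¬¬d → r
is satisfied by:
  {r: True, d: False}
  {d: False, r: False}
  {d: True, r: True}


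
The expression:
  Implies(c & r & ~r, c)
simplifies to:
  True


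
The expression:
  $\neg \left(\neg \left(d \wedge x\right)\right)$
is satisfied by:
  {d: True, x: True}


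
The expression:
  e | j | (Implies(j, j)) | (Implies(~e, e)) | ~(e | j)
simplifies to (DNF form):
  True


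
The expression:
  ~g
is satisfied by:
  {g: False}


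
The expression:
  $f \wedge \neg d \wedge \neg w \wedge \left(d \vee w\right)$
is never true.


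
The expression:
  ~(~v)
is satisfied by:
  {v: True}


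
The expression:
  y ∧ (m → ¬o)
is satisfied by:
  {y: True, m: False, o: False}
  {o: True, y: True, m: False}
  {m: True, y: True, o: False}


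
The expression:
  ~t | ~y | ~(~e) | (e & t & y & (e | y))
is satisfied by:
  {e: True, t: False, y: False}
  {e: False, t: False, y: False}
  {y: True, e: True, t: False}
  {y: True, e: False, t: False}
  {t: True, e: True, y: False}
  {t: True, e: False, y: False}
  {t: True, y: True, e: True}


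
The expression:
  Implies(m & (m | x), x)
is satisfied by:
  {x: True, m: False}
  {m: False, x: False}
  {m: True, x: True}


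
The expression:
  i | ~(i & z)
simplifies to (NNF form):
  True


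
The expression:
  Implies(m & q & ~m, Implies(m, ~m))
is always true.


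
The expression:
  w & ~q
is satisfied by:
  {w: True, q: False}


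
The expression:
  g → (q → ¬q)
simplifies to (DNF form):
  ¬g ∨ ¬q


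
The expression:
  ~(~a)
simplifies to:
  a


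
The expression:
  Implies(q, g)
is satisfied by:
  {g: True, q: False}
  {q: False, g: False}
  {q: True, g: True}


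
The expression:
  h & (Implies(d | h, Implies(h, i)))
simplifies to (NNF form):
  h & i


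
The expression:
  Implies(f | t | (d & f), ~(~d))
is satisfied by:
  {d: True, f: False, t: False}
  {d: True, t: True, f: False}
  {d: True, f: True, t: False}
  {d: True, t: True, f: True}
  {t: False, f: False, d: False}


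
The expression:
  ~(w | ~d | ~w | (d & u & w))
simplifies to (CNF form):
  False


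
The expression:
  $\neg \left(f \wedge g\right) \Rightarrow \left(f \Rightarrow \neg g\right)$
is always true.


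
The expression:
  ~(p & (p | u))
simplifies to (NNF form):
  ~p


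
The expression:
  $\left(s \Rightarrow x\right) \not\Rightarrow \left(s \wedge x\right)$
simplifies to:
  $\neg s$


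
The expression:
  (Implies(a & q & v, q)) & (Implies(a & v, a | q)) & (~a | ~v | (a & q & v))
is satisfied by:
  {q: True, v: False, a: False}
  {v: False, a: False, q: False}
  {a: True, q: True, v: False}
  {a: True, v: False, q: False}
  {q: True, v: True, a: False}
  {v: True, q: False, a: False}
  {a: True, v: True, q: True}


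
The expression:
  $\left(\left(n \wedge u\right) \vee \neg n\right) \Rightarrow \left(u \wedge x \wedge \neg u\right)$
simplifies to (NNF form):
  $n \wedge \neg u$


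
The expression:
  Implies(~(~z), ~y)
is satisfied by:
  {z: False, y: False}
  {y: True, z: False}
  {z: True, y: False}


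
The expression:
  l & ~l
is never true.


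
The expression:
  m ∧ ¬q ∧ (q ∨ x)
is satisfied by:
  {m: True, x: True, q: False}


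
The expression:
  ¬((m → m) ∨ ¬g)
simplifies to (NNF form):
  False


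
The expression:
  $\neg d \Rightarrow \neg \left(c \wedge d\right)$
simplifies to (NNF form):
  $\text{True}$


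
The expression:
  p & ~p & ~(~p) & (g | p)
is never true.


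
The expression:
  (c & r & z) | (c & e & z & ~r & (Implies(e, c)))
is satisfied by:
  {c: True, z: True, r: True, e: True}
  {c: True, z: True, r: True, e: False}
  {c: True, z: True, e: True, r: False}


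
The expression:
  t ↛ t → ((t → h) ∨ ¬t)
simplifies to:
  True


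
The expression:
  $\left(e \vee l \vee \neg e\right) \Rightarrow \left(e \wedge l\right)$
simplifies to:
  $e \wedge l$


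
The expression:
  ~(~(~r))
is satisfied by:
  {r: False}


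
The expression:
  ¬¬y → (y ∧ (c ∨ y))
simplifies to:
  True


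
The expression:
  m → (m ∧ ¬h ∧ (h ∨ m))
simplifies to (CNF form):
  ¬h ∨ ¬m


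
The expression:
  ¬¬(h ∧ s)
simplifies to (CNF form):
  h ∧ s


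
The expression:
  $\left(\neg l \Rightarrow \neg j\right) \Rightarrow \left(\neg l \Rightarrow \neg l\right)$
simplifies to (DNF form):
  $\text{True}$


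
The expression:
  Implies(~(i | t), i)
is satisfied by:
  {i: True, t: True}
  {i: True, t: False}
  {t: True, i: False}


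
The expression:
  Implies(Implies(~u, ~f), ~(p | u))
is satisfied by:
  {f: True, u: False, p: False}
  {u: False, p: False, f: False}
  {f: True, p: True, u: False}


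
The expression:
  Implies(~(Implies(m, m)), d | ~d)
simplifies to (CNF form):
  True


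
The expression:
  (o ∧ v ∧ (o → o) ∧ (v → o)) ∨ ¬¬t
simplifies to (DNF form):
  t ∨ (o ∧ v)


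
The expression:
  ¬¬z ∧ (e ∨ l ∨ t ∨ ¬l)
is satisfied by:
  {z: True}


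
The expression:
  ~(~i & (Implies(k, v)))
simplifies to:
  i | (k & ~v)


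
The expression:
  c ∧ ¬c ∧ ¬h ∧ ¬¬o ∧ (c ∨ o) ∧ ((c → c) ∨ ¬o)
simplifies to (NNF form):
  False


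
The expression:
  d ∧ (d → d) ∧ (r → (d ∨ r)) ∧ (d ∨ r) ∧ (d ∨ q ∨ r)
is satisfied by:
  {d: True}


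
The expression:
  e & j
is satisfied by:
  {j: True, e: True}


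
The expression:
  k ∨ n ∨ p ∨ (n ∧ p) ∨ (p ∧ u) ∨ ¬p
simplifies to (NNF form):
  True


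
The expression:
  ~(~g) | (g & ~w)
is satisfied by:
  {g: True}


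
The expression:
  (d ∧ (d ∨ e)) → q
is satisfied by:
  {q: True, d: False}
  {d: False, q: False}
  {d: True, q: True}


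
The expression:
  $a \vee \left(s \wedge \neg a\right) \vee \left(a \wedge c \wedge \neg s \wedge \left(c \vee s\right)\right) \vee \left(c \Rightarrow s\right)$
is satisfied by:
  {s: True, a: True, c: False}
  {s: True, c: False, a: False}
  {a: True, c: False, s: False}
  {a: False, c: False, s: False}
  {s: True, a: True, c: True}
  {s: True, c: True, a: False}
  {a: True, c: True, s: False}


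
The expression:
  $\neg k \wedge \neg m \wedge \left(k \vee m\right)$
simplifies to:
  $\text{False}$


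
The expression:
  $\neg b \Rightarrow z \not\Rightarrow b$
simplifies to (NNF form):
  $b \vee z$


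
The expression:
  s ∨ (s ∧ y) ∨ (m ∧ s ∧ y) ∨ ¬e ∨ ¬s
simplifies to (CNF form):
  True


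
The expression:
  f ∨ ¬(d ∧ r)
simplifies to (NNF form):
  f ∨ ¬d ∨ ¬r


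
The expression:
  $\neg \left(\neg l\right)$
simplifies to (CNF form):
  $l$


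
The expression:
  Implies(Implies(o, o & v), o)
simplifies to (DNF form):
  o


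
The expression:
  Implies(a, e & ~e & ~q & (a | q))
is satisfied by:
  {a: False}


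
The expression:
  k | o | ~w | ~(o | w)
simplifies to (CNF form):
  k | o | ~w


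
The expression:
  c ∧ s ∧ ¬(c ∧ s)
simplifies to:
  False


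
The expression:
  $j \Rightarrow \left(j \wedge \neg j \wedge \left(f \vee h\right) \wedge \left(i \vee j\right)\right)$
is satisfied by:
  {j: False}


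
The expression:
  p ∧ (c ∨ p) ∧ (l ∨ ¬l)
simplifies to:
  p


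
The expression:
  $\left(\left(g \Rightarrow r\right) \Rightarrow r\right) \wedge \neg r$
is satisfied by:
  {g: True, r: False}


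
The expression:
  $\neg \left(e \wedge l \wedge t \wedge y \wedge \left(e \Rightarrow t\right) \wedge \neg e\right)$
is always true.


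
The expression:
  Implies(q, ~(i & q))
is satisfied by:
  {q: False, i: False}
  {i: True, q: False}
  {q: True, i: False}


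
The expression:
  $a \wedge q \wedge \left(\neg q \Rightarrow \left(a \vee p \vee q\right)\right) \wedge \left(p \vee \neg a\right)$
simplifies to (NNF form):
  $a \wedge p \wedge q$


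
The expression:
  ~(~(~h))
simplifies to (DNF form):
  ~h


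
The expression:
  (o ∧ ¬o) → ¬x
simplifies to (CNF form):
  True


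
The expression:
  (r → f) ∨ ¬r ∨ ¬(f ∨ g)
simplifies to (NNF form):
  f ∨ ¬g ∨ ¬r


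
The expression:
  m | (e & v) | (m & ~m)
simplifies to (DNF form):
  m | (e & v)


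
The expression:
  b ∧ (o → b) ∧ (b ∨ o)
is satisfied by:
  {b: True}


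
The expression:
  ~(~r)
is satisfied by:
  {r: True}


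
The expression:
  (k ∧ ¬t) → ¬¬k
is always true.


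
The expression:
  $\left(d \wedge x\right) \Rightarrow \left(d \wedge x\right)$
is always true.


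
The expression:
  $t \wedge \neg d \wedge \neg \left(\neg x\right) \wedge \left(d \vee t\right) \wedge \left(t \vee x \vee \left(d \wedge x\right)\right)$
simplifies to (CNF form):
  $t \wedge x \wedge \neg d$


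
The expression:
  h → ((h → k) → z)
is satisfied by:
  {z: True, h: False, k: False}
  {h: False, k: False, z: False}
  {z: True, k: True, h: False}
  {k: True, h: False, z: False}
  {z: True, h: True, k: False}
  {h: True, z: False, k: False}
  {z: True, k: True, h: True}


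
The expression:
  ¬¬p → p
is always true.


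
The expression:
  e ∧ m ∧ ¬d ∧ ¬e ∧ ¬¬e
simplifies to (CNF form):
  False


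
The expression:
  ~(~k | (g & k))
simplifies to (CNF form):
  k & ~g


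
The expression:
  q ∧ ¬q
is never true.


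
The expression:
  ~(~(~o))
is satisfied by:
  {o: False}


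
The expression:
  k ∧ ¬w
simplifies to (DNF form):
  k ∧ ¬w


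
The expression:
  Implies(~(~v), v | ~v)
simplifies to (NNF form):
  True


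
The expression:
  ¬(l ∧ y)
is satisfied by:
  {l: False, y: False}
  {y: True, l: False}
  {l: True, y: False}


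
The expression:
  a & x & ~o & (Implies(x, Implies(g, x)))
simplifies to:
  a & x & ~o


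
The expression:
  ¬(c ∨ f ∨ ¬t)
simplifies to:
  t ∧ ¬c ∧ ¬f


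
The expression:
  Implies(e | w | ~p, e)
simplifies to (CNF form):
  (e | p) & (e | ~w)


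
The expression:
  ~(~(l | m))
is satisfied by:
  {m: True, l: True}
  {m: True, l: False}
  {l: True, m: False}


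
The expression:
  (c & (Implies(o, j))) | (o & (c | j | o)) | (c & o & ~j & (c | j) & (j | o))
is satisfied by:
  {o: True, c: True}
  {o: True, c: False}
  {c: True, o: False}


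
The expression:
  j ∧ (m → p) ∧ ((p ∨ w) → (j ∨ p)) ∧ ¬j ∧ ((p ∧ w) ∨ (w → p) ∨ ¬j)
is never true.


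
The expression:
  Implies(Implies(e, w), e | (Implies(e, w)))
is always true.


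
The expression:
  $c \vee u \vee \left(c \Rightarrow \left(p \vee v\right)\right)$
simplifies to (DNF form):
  $\text{True}$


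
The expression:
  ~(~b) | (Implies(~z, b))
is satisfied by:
  {b: True, z: True}
  {b: True, z: False}
  {z: True, b: False}


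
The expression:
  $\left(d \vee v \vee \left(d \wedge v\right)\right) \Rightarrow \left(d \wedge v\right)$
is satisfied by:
  {v: False, d: False}
  {d: True, v: True}


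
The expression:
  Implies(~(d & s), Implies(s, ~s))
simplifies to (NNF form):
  d | ~s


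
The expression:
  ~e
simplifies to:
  ~e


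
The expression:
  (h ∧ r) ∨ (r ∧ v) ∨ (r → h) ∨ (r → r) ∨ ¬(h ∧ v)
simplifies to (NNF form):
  True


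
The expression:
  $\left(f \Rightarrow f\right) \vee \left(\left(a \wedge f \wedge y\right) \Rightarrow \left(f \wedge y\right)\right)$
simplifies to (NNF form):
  $\text{True}$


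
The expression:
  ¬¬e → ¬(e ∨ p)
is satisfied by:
  {e: False}


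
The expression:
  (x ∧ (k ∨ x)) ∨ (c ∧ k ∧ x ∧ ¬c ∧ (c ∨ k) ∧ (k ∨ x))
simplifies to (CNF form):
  x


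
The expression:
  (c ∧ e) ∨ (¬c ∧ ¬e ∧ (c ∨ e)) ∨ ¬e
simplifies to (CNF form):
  c ∨ ¬e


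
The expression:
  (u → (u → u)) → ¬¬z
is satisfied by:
  {z: True}


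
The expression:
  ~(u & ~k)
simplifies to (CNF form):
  k | ~u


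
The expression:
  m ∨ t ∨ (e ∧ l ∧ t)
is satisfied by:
  {t: True, m: True}
  {t: True, m: False}
  {m: True, t: False}


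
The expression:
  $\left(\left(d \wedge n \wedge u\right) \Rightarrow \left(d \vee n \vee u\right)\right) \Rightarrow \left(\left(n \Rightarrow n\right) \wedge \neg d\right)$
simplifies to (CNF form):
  $\neg d$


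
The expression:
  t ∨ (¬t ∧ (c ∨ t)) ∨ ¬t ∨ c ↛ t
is always true.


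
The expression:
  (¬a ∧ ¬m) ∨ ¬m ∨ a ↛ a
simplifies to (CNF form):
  ¬m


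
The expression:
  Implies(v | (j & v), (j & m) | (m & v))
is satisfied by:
  {m: True, v: False}
  {v: False, m: False}
  {v: True, m: True}


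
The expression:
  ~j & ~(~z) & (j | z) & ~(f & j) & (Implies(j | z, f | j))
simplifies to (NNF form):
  f & z & ~j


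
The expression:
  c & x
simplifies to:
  c & x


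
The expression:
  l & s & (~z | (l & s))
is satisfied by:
  {s: True, l: True}


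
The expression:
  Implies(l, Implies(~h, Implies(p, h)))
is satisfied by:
  {h: True, l: False, p: False}
  {l: False, p: False, h: False}
  {p: True, h: True, l: False}
  {p: True, l: False, h: False}
  {h: True, l: True, p: False}
  {l: True, h: False, p: False}
  {p: True, l: True, h: True}


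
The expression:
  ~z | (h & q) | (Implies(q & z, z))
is always true.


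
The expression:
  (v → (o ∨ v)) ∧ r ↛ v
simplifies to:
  r ∧ ¬v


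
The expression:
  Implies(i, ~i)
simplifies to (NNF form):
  ~i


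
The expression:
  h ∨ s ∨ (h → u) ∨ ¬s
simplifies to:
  True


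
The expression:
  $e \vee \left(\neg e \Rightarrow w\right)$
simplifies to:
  $e \vee w$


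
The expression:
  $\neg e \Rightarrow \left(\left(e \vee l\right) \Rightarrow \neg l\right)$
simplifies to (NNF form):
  $e \vee \neg l$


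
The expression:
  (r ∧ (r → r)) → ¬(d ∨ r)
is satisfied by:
  {r: False}


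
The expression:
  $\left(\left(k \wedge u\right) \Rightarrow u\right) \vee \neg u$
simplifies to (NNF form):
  $\text{True}$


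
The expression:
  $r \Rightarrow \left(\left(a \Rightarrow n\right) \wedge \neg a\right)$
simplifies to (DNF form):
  $\neg a \vee \neg r$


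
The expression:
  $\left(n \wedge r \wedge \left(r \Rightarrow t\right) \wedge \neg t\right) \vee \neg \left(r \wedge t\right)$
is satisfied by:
  {t: False, r: False}
  {r: True, t: False}
  {t: True, r: False}


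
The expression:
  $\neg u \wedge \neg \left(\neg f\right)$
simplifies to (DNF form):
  $f \wedge \neg u$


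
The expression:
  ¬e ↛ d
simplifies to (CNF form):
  d ∨ ¬e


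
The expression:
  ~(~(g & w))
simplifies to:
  g & w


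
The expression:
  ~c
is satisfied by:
  {c: False}


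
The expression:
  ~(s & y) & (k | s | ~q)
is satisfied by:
  {k: True, q: False, s: False, y: False}
  {k: False, q: False, s: False, y: False}
  {y: True, k: True, q: False, s: False}
  {y: True, k: False, q: False, s: False}
  {q: True, k: True, y: False, s: False}
  {y: True, q: True, k: True, s: False}
  {s: True, k: True, q: False, y: False}
  {s: True, k: False, q: False, y: False}
  {s: True, q: True, k: True, y: False}
  {s: True, q: True, k: False, y: False}


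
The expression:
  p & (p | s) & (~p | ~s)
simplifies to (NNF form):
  p & ~s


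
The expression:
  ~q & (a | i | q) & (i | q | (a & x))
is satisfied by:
  {i: True, x: True, a: True, q: False}
  {i: True, x: True, q: False, a: False}
  {i: True, a: True, q: False, x: False}
  {i: True, q: False, a: False, x: False}
  {x: True, a: True, q: False, i: False}


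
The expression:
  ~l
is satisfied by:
  {l: False}


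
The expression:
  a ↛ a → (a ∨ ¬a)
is always true.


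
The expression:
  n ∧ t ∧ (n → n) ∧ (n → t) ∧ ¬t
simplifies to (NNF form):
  False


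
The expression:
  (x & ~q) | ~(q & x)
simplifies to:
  ~q | ~x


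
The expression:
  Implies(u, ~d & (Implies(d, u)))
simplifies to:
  ~d | ~u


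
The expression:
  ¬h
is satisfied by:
  {h: False}


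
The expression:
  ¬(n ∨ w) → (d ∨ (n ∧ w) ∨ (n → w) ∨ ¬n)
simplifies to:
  True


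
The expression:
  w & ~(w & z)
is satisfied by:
  {w: True, z: False}


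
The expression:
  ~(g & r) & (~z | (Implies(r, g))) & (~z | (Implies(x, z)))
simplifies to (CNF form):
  (~g | ~r) & (~r | ~z)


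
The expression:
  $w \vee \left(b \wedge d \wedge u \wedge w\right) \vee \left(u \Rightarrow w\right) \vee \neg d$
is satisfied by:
  {w: True, u: False, d: False}
  {u: False, d: False, w: False}
  {d: True, w: True, u: False}
  {d: True, u: False, w: False}
  {w: True, u: True, d: False}
  {u: True, w: False, d: False}
  {d: True, u: True, w: True}


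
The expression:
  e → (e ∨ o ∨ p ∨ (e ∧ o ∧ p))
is always true.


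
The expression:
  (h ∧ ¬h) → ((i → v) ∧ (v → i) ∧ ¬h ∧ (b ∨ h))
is always true.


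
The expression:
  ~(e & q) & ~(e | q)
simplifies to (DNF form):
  ~e & ~q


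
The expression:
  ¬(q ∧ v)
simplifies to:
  ¬q ∨ ¬v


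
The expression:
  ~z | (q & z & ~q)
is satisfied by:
  {z: False}


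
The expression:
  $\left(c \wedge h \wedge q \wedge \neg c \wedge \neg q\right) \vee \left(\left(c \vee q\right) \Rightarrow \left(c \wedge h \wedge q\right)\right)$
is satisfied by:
  {h: True, q: False, c: False}
  {h: False, q: False, c: False}
  {c: True, q: True, h: True}


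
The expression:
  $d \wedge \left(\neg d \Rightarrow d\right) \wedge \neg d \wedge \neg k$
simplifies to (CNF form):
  $\text{False}$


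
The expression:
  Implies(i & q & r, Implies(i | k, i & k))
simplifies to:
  k | ~i | ~q | ~r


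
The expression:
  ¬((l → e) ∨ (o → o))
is never true.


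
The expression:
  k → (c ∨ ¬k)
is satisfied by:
  {c: True, k: False}
  {k: False, c: False}
  {k: True, c: True}


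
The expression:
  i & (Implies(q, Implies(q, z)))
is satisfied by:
  {i: True, z: True, q: False}
  {i: True, q: False, z: False}
  {i: True, z: True, q: True}


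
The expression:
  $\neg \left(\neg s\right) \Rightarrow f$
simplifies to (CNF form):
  $f \vee \neg s$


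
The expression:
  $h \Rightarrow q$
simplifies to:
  $q \vee \neg h$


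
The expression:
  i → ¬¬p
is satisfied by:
  {p: True, i: False}
  {i: False, p: False}
  {i: True, p: True}


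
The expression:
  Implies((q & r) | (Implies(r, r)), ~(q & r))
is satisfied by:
  {q: False, r: False}
  {r: True, q: False}
  {q: True, r: False}


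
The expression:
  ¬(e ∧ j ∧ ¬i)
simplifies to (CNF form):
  i ∨ ¬e ∨ ¬j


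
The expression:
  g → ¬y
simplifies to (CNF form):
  ¬g ∨ ¬y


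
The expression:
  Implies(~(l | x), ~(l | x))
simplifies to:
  True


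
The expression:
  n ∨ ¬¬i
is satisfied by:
  {i: True, n: True}
  {i: True, n: False}
  {n: True, i: False}


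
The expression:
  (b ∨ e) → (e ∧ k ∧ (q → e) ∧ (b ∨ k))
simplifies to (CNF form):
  (e ∨ ¬b) ∧ (e ∨ ¬e) ∧ (k ∨ ¬b) ∧ (k ∨ ¬e)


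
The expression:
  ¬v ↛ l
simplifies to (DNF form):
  l ∨ ¬v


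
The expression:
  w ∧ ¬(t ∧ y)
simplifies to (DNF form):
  (w ∧ ¬t) ∨ (w ∧ ¬y)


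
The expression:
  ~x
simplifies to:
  ~x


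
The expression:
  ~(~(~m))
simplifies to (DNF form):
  ~m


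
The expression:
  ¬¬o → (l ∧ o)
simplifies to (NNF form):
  l ∨ ¬o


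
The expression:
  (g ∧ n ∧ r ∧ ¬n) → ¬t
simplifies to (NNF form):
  True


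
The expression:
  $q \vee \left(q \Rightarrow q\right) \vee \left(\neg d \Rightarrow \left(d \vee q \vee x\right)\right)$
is always true.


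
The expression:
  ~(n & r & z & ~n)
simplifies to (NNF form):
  True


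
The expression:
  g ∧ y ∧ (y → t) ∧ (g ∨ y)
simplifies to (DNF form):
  g ∧ t ∧ y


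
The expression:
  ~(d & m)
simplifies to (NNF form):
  ~d | ~m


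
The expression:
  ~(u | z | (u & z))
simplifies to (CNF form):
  ~u & ~z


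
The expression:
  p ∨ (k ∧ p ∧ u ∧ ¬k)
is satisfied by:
  {p: True}


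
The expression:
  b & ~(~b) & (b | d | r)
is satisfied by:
  {b: True}


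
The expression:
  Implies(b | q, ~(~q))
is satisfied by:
  {q: True, b: False}
  {b: False, q: False}
  {b: True, q: True}


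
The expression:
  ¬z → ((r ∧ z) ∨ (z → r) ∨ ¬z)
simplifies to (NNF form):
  True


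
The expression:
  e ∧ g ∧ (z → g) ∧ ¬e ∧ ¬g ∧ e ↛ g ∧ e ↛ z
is never true.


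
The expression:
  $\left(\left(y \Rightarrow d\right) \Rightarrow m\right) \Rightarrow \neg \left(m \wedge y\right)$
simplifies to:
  $\neg m \vee \neg y$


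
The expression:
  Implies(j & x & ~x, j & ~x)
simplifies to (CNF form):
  True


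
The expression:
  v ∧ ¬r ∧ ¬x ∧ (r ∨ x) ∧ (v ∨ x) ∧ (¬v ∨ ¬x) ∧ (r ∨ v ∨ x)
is never true.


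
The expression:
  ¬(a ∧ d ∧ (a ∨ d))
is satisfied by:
  {d: False, a: False}
  {a: True, d: False}
  {d: True, a: False}


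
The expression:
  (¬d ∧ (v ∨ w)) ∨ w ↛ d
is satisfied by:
  {v: True, w: True, d: False}
  {v: True, d: False, w: False}
  {w: True, d: False, v: False}


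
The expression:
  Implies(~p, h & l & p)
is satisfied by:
  {p: True}


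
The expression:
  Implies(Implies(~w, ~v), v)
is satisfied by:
  {v: True}


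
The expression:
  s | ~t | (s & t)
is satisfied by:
  {s: True, t: False}
  {t: False, s: False}
  {t: True, s: True}


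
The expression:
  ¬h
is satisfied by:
  {h: False}


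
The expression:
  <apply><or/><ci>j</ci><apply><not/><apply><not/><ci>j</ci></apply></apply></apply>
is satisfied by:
  {j: True}


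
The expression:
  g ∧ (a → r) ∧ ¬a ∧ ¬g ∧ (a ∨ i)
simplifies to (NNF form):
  False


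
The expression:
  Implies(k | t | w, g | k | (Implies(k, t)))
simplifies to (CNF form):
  True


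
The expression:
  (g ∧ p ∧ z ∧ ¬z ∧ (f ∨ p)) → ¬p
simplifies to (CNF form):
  True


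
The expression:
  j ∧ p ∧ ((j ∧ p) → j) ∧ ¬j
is never true.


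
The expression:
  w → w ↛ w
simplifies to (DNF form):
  ¬w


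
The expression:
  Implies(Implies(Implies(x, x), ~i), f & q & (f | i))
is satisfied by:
  {i: True, f: True, q: True}
  {i: True, f: True, q: False}
  {i: True, q: True, f: False}
  {i: True, q: False, f: False}
  {f: True, q: True, i: False}


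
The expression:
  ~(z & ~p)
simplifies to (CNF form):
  p | ~z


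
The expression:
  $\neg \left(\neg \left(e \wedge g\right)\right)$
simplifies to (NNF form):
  $e \wedge g$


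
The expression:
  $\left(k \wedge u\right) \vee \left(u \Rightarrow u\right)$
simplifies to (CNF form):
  $\text{True}$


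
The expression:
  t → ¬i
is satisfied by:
  {t: False, i: False}
  {i: True, t: False}
  {t: True, i: False}


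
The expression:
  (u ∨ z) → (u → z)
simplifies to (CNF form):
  z ∨ ¬u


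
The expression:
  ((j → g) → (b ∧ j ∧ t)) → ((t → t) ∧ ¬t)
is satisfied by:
  {g: True, t: False, j: False, b: False}
  {g: False, t: False, j: False, b: False}
  {b: True, g: True, t: False, j: False}
  {b: True, g: False, t: False, j: False}
  {j: True, g: True, t: False, b: False}
  {j: True, g: False, t: False, b: False}
  {j: True, b: True, g: True, t: False}
  {j: True, b: True, g: False, t: False}
  {t: True, g: True, b: False, j: False}
  {t: True, g: False, b: False, j: False}
  {b: True, t: True, g: True, j: False}
  {b: True, t: True, g: False, j: False}
  {j: True, t: True, g: True, b: False}


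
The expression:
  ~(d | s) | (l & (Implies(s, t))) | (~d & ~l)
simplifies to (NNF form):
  (l & t) | (l & ~s) | (~d & ~l)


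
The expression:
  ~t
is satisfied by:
  {t: False}


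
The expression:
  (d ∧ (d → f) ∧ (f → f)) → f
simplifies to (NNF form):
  True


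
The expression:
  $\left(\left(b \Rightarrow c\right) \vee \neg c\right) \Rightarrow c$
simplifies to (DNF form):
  $c$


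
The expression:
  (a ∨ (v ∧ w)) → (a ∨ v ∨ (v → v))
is always true.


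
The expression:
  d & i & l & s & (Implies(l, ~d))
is never true.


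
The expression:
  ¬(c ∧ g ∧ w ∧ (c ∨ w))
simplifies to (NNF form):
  ¬c ∨ ¬g ∨ ¬w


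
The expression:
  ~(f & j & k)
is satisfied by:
  {k: False, j: False, f: False}
  {f: True, k: False, j: False}
  {j: True, k: False, f: False}
  {f: True, j: True, k: False}
  {k: True, f: False, j: False}
  {f: True, k: True, j: False}
  {j: True, k: True, f: False}


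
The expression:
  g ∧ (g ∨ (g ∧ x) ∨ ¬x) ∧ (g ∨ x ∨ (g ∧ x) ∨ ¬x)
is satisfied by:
  {g: True}


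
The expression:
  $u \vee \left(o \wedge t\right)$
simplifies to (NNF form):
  $u \vee \left(o \wedge t\right)$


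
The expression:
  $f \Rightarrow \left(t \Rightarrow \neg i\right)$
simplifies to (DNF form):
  $\neg f \vee \neg i \vee \neg t$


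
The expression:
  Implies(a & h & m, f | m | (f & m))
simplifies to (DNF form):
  True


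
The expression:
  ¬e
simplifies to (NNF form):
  ¬e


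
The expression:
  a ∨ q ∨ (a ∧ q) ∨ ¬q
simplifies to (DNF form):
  True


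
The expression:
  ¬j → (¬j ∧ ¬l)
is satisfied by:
  {j: True, l: False}
  {l: False, j: False}
  {l: True, j: True}


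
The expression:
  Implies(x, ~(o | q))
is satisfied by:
  {o: False, x: False, q: False}
  {q: True, o: False, x: False}
  {o: True, q: False, x: False}
  {q: True, o: True, x: False}
  {x: True, q: False, o: False}


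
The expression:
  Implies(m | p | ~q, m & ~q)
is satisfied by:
  {m: True, q: False, p: False}
  {m: True, p: True, q: False}
  {q: True, p: False, m: False}


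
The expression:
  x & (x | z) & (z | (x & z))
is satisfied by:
  {z: True, x: True}


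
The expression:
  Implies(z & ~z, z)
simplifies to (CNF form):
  True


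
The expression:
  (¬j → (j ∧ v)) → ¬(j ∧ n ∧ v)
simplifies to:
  ¬j ∨ ¬n ∨ ¬v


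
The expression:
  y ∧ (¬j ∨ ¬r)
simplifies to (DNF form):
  (y ∧ ¬j) ∨ (y ∧ ¬r)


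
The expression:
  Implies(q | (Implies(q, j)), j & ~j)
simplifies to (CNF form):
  False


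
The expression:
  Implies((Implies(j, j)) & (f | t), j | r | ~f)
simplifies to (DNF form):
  j | r | ~f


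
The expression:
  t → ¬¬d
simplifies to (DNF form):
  d ∨ ¬t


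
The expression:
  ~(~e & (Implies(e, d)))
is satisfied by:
  {e: True}


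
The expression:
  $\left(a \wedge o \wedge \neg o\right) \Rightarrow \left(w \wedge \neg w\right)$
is always true.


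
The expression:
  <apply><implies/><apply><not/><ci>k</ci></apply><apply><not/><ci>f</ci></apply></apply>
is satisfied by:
  {k: True, f: False}
  {f: False, k: False}
  {f: True, k: True}


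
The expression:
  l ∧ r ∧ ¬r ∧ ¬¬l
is never true.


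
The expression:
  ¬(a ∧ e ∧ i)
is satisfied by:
  {e: False, a: False, i: False}
  {i: True, e: False, a: False}
  {a: True, e: False, i: False}
  {i: True, a: True, e: False}
  {e: True, i: False, a: False}
  {i: True, e: True, a: False}
  {a: True, e: True, i: False}


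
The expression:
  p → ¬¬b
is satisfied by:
  {b: True, p: False}
  {p: False, b: False}
  {p: True, b: True}


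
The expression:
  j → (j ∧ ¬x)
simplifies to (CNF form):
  ¬j ∨ ¬x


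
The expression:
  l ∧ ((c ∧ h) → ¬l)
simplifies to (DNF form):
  (l ∧ ¬c) ∨ (l ∧ ¬h)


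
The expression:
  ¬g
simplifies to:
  ¬g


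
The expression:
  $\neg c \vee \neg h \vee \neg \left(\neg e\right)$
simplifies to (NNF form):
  $e \vee \neg c \vee \neg h$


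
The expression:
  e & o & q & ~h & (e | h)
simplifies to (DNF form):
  e & o & q & ~h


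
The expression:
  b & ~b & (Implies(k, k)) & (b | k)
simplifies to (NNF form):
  False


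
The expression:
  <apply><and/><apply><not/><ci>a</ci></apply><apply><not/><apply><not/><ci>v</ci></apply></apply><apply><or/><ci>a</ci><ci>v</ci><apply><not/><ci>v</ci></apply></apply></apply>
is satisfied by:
  {v: True, a: False}


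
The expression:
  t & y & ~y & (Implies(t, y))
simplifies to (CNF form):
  False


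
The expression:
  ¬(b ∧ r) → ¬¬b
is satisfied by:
  {b: True}


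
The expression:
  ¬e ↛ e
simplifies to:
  True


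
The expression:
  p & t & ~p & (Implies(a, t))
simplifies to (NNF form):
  False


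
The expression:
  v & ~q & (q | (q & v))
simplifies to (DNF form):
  False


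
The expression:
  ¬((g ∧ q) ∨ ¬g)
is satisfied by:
  {g: True, q: False}


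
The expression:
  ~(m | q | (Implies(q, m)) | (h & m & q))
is never true.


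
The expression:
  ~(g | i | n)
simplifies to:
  ~g & ~i & ~n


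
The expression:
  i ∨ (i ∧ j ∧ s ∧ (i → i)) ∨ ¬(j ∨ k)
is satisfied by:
  {i: True, k: False, j: False}
  {j: True, i: True, k: False}
  {i: True, k: True, j: False}
  {j: True, i: True, k: True}
  {j: False, k: False, i: False}


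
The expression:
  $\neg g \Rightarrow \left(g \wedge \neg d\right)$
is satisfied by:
  {g: True}


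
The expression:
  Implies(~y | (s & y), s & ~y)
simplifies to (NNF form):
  (s & ~y) | (y & ~s)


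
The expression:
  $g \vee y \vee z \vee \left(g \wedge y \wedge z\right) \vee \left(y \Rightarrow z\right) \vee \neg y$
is always true.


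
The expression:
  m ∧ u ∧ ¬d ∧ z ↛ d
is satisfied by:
  {z: True, m: True, u: True, d: False}


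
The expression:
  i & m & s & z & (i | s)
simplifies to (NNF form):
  i & m & s & z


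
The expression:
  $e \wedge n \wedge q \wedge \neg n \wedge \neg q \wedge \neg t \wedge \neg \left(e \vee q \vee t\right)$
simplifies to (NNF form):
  $\text{False}$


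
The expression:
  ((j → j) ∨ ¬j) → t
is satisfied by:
  {t: True}


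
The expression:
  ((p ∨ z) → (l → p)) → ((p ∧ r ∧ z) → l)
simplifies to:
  l ∨ ¬p ∨ ¬r ∨ ¬z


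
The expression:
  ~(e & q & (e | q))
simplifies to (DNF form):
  ~e | ~q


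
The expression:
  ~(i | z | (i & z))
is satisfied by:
  {i: False, z: False}


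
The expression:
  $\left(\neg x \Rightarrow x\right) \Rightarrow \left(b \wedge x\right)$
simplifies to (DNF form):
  $b \vee \neg x$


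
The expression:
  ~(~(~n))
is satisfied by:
  {n: False}


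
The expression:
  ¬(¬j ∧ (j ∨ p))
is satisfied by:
  {j: True, p: False}
  {p: False, j: False}
  {p: True, j: True}


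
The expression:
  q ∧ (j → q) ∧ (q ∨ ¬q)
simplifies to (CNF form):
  q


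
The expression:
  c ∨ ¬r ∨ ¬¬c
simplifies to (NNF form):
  c ∨ ¬r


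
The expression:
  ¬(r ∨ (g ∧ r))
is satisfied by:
  {r: False}


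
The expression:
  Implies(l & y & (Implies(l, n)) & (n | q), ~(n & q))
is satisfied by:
  {l: False, y: False, n: False, q: False}
  {q: True, l: False, y: False, n: False}
  {n: True, l: False, y: False, q: False}
  {q: True, n: True, l: False, y: False}
  {y: True, q: False, l: False, n: False}
  {q: True, y: True, l: False, n: False}
  {n: True, y: True, q: False, l: False}
  {q: True, n: True, y: True, l: False}
  {l: True, n: False, y: False, q: False}
  {q: True, l: True, n: False, y: False}
  {n: True, l: True, q: False, y: False}
  {q: True, n: True, l: True, y: False}
  {y: True, l: True, n: False, q: False}
  {q: True, y: True, l: True, n: False}
  {n: True, y: True, l: True, q: False}


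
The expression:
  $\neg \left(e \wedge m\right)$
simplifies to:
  $\neg e \vee \neg m$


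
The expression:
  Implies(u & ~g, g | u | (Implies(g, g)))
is always true.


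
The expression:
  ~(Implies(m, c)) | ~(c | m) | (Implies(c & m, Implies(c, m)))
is always true.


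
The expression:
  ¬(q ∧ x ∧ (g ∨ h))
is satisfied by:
  {h: False, g: False, q: False, x: False}
  {g: True, x: False, h: False, q: False}
  {h: True, x: False, g: False, q: False}
  {g: True, h: True, x: False, q: False}
  {x: True, h: False, g: False, q: False}
  {x: True, g: True, h: False, q: False}
  {x: True, h: True, g: False, q: False}
  {x: True, g: True, h: True, q: False}
  {q: True, x: False, h: False, g: False}
  {q: True, g: True, x: False, h: False}
  {q: True, h: True, x: False, g: False}
  {q: True, g: True, h: True, x: False}
  {q: True, x: True, h: False, g: False}


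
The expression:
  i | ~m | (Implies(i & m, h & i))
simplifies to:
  True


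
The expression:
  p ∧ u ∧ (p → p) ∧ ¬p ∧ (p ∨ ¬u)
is never true.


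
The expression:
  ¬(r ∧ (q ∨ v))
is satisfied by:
  {v: False, r: False, q: False}
  {q: True, v: False, r: False}
  {v: True, q: False, r: False}
  {q: True, v: True, r: False}
  {r: True, q: False, v: False}


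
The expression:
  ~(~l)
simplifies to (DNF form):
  l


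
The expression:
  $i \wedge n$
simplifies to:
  $i \wedge n$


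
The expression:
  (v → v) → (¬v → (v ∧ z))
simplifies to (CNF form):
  v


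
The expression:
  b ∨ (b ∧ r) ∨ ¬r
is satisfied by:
  {b: True, r: False}
  {r: False, b: False}
  {r: True, b: True}


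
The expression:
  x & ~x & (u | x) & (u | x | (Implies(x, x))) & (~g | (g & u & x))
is never true.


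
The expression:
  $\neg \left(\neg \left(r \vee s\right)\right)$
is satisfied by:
  {r: True, s: True}
  {r: True, s: False}
  {s: True, r: False}


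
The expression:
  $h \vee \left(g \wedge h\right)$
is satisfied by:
  {h: True}


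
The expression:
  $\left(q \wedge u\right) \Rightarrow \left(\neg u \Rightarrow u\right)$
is always true.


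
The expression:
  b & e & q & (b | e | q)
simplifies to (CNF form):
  b & e & q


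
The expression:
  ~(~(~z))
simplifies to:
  ~z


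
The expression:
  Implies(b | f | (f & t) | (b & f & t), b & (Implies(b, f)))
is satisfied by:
  {f: False, b: False}
  {b: True, f: True}


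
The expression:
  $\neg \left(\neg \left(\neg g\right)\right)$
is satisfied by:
  {g: False}


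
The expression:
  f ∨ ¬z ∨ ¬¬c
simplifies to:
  c ∨ f ∨ ¬z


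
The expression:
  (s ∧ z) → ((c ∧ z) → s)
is always true.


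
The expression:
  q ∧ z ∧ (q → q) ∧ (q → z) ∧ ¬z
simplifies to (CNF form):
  False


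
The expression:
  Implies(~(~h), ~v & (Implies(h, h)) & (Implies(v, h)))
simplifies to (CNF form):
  ~h | ~v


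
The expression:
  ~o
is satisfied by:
  {o: False}


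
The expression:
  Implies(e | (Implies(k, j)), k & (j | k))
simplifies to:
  k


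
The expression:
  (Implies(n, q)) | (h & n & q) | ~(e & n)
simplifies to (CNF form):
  q | ~e | ~n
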